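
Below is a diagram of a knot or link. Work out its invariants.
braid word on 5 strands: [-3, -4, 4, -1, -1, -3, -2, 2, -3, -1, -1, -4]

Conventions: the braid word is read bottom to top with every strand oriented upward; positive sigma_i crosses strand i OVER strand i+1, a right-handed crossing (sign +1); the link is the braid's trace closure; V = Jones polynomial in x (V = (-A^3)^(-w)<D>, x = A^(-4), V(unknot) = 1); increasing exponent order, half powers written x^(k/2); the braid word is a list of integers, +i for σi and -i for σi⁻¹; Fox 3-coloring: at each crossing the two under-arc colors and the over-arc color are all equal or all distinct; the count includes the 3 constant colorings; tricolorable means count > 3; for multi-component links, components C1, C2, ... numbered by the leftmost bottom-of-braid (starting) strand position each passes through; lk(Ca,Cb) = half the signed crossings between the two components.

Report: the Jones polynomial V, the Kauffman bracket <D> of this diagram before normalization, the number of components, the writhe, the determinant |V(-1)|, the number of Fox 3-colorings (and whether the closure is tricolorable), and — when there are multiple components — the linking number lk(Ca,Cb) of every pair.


V(x) = -x^-10 + x^-9 + 2x^-4 + x^-3 + x^-2
bracket: A^-16 + A^-12 + 2A^-8 + A^12 - A^16, w = -8
3 components, writhe -8, over 12 crossings
lk(C1,C2) = -2
linking number lk(C1,C3) = 0
lk(C2,C3): 0
det 0, colorings 27 of 3^12 — tricolorable
observation: |V(-1)| = 0: so tricolorable, since 3 divides 0


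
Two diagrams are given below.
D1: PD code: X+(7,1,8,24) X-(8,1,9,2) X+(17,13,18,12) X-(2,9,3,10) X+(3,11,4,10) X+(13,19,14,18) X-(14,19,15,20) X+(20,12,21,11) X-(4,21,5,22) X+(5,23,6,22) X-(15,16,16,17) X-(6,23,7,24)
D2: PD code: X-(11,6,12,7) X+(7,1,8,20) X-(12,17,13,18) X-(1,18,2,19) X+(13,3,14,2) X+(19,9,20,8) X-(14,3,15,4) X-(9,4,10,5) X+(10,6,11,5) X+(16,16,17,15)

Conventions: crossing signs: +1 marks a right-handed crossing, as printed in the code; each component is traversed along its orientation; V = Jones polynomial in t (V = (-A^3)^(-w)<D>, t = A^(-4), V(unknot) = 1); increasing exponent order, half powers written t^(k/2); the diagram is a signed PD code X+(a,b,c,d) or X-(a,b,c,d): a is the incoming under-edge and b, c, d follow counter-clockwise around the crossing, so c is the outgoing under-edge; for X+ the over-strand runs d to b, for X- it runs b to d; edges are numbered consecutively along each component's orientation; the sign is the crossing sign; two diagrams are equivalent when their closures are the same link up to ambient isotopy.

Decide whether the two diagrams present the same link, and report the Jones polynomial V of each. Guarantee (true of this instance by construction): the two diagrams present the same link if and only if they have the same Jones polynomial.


same link: no
V(D1) = 1  [12 crossings, <D> = 1, w = 0]
V(D2) = t^-2 - t^-1 + 1 - t + t^2  [10 crossings, <D> = A^-8 - A^-4 + 1 - A^4 + A^8, w = 0]
insight: V(t) takes 2 values over 2 diagrams, fixing the grouping


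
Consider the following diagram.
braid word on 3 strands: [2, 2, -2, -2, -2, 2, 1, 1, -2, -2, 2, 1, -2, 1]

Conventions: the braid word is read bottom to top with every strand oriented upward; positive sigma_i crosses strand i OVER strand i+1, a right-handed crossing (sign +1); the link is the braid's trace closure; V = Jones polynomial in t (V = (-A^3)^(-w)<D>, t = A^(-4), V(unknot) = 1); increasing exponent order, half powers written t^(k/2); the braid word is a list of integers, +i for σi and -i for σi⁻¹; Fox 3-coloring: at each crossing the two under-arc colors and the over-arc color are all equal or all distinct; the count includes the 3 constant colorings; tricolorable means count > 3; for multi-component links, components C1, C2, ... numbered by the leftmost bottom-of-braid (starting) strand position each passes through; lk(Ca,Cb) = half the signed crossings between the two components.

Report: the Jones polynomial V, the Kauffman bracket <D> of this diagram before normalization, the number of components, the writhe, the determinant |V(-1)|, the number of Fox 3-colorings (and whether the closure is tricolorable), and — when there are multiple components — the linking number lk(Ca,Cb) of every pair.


Jones polynomial: V(t) = t^-1 - 1 + 2t - 2t^2 + 2t^3 - 2t^4 + t^5
<D> = A^-14 - 2A^-10 + 2A^-6 - 2A^-2 + 2A^2 - A^6 + A^10; writhe +2
components 1, writhe +2 (14 crossings)
3-colorings: 3 of 3^14, det 11 — not tricolorable
note: V spans 6 powers of t: at least 6 crossings in any diagram


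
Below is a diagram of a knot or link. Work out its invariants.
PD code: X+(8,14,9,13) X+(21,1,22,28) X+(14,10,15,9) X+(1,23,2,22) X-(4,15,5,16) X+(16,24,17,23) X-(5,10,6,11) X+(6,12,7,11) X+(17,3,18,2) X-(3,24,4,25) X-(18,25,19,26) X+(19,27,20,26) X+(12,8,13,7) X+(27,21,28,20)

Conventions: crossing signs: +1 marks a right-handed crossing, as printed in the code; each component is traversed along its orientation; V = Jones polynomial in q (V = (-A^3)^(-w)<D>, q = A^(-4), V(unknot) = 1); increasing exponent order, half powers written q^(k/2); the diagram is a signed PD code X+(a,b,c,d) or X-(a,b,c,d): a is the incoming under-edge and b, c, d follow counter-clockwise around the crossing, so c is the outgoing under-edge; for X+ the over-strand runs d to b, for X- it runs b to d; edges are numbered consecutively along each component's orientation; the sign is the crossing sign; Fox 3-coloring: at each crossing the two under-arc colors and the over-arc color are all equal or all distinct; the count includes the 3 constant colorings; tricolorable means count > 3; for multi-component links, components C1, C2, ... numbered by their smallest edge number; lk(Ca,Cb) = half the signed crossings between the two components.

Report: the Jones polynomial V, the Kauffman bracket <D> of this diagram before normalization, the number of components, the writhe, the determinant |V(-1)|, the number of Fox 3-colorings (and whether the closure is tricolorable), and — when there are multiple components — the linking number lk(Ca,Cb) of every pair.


V(q) = q^2 + 2q^4 - 2q^5 + q^6 - 2q^7 + q^8
bracket: A^-14 - 2A^-10 + A^-6 - 2A^-2 + 2A^2 + A^10, w = +6
1 component, writhe +6, over 14 crossings
det 9, colorings 27 of 3^14 — tricolorable
observation: w = +6 (over 14 crossings) is diagram-only; (-A^3)^(-6) removes it from V


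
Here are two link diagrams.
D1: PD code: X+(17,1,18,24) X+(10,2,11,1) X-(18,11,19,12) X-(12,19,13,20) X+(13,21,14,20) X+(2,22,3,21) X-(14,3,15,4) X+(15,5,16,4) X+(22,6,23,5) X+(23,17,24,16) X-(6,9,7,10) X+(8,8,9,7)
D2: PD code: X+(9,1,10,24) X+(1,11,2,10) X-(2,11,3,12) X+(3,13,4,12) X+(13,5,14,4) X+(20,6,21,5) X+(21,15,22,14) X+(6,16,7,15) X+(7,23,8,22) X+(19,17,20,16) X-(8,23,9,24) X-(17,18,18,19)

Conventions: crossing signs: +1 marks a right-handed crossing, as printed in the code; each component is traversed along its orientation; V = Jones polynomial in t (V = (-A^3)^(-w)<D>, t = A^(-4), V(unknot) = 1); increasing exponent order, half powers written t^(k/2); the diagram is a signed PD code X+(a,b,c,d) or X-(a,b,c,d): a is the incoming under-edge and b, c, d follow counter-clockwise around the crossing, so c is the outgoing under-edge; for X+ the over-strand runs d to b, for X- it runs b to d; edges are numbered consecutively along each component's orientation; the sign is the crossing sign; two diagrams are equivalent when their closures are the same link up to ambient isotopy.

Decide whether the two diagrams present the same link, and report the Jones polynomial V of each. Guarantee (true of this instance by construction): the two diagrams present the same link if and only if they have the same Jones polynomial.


same link: no
V(D1) = t - t^2 + 2t^3 - t^4 + t^5 - t^6  [12 crossings, <D> = -A^-12 + A^-8 - A^-4 + 2 - A^4 + A^8, w = +4]
D2 (bracket -A^-10 + A^-6 - A^-2 + A^2 + A^10; 12 crossings at w = +6): V = t^2 + t^4 - t^5 + t^6 - t^7
note: V(t) takes 2 values over 2 diagrams, fixing the grouping


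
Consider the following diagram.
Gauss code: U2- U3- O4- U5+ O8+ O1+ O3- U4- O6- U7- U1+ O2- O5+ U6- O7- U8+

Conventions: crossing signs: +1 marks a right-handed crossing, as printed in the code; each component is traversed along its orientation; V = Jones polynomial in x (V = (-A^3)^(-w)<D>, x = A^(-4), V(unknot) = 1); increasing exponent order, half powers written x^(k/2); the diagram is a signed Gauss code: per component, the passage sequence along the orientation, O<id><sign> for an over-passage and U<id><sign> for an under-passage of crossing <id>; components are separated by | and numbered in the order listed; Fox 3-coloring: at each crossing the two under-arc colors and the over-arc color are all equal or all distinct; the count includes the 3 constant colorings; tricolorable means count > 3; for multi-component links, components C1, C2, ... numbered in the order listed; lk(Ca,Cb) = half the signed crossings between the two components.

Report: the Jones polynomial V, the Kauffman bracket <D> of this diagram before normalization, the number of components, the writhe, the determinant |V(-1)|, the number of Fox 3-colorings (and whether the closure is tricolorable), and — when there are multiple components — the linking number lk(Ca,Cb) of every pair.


V = x^-5 - 2x^-4 + 2x^-3 - 2x^-2 + 2x^-1 - 1 + x
<D> = A^-10 - A^-6 + 2A^-2 - 2A^2 + 2A^6 - 2A^10 + A^14 (w = -2)
1 component over 8 crossings, w = -2
3 Fox colorings among 3^8, |V(-1)| = 11: not tricolorable
why: the span of V is 6, forcing >= 6 crossings in any diagram


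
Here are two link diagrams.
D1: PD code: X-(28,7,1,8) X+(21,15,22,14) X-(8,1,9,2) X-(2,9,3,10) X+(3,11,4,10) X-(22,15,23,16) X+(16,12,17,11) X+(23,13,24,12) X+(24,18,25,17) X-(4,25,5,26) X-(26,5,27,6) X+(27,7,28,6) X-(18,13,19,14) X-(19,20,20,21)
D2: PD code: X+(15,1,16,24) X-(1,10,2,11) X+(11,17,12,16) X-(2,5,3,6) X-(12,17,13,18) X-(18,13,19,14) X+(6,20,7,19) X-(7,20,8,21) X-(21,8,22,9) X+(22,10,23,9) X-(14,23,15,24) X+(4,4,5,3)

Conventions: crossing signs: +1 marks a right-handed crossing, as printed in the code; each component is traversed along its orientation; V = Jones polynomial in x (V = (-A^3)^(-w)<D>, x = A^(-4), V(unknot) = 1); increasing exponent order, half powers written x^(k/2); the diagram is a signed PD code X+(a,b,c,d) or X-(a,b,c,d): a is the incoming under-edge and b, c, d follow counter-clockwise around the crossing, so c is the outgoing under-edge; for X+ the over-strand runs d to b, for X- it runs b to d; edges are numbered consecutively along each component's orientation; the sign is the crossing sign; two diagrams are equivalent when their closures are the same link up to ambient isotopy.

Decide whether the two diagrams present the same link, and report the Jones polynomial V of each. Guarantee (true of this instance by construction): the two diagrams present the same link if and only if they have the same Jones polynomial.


equivalent: no
D1 (bracket A^-2 + A^6 - A^10; 14 crossings at w = -2): V = -x^-4 + x^-3 + x^-1
D2 (bracket A^-6; 12 crossings at w = -2): V = 1
key observation: comparing 2 Jones polynomials yields 2 groups


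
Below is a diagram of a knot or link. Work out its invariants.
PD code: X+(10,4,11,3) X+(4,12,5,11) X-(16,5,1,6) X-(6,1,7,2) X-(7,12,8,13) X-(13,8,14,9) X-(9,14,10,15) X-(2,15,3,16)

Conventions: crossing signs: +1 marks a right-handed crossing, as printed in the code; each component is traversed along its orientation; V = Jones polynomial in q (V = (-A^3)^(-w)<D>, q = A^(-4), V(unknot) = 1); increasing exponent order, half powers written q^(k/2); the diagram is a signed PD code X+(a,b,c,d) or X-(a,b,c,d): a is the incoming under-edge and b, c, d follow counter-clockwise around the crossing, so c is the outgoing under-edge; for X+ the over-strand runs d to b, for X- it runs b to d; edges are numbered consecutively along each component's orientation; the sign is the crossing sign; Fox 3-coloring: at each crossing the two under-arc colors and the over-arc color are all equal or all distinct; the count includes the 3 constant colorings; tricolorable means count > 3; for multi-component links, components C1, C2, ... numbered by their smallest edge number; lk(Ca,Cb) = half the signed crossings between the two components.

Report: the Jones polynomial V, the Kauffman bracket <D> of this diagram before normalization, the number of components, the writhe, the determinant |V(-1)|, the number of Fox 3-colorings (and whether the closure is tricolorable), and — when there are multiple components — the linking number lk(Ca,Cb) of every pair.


V = q^-7 - 2q^-6 + 2q^-5 - 3q^-4 + 3q^-3 - 2q^-2 + 2q^-1
<D> = 2A^-8 - 2A^-4 + 3 - 3A^4 + 2A^8 - 2A^12 + A^16 (w = -4)
1 component over 8 crossings, w = -4
9 Fox colorings among 3^8, |V(-1)| = 15: tricolorable
why: |V(-1)| = 15: so tricolorable, since 3 divides 15


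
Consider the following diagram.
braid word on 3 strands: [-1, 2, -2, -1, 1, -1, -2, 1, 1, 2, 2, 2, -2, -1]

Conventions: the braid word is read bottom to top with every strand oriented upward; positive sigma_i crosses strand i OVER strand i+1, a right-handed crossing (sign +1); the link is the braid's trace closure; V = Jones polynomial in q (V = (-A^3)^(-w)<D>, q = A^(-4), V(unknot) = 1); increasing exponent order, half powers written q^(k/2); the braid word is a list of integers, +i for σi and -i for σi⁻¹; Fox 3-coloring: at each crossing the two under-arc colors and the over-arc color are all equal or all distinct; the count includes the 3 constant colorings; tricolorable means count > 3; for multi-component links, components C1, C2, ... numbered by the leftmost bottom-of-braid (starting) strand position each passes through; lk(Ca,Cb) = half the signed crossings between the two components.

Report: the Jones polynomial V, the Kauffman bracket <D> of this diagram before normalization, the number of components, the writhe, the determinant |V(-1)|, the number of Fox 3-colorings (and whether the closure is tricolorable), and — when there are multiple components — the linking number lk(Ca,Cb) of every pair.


Jones polynomial: V(q) = -q^-3 + 2q^-2 - 2q^-1 + 3 - 2q + 2q^2 - q^3
<D> = -A^-12 + 2A^-8 - 2A^-4 + 3 - 2A^4 + 2A^8 - A^12; writhe 0
components 1, writhe 0 (14 crossings)
3-colorings: 3 of 3^14, det 13 — not tricolorable
note: palindromic: swapping q for 1/q fixes V


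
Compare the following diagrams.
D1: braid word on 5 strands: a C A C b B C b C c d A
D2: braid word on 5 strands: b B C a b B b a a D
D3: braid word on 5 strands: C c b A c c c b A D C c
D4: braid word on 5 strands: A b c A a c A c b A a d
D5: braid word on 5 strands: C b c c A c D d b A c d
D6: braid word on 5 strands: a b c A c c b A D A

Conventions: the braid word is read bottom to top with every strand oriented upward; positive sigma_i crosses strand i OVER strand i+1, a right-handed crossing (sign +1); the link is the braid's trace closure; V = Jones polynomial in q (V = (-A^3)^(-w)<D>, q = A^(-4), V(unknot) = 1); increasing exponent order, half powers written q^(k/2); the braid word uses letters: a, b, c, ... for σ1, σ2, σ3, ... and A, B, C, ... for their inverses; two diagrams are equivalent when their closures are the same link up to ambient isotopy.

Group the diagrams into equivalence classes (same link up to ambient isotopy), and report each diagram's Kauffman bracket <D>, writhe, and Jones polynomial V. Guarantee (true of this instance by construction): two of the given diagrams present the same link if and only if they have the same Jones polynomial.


equivalence classes: {D1} | {D2} | {D3, D4, D5, D6}
D1 (bracket A^-2 + A^6 - A^10; 12 crossings at w = -2): V = -q^-4 + q^-3 + q^-1
V(D2) = q + q^3 - q^4  (w +2, c 10, <D> = -A^-10 + A^-6 + A^2)
D3 (bracket -A^-18 + 2A^-14 - 2A^-10 + 3A^-6 - 3A^-2 + 2A^2 - A^6 + A^10; 12 crossings at w = +2): V = q^-1 - 1 + 2q - 3q^2 + 3q^3 - 2q^4 + 2q^5 - q^6
V(D4) = q^-1 - 1 + 2q - 3q^2 + 3q^3 - 2q^4 + 2q^5 - q^6  [12 crossings, <D> = -A^-12 + 2A^-8 - 2A^-4 + 3 - 3A^4 + 2A^8 - A^12 + A^16, w = +4]
D5 (bracket -A^-12 + 2A^-8 - 2A^-4 + 3 - 3A^4 + 2A^8 - A^12 + A^16; 12 crossings at w = +4): V = q^-1 - 1 + 2q - 3q^2 + 3q^3 - 2q^4 + 2q^5 - q^6
V(D6) = q^-1 - 1 + 2q - 3q^2 + 3q^3 - 2q^4 + 2q^5 - q^6  [10 crossings, <D> = -A^-18 + 2A^-14 - 2A^-10 + 3A^-6 - 3A^-2 + 2A^2 - A^6 + A^10, w = +2]
key observation: comparing 6 Jones polynomials yields 3 groups


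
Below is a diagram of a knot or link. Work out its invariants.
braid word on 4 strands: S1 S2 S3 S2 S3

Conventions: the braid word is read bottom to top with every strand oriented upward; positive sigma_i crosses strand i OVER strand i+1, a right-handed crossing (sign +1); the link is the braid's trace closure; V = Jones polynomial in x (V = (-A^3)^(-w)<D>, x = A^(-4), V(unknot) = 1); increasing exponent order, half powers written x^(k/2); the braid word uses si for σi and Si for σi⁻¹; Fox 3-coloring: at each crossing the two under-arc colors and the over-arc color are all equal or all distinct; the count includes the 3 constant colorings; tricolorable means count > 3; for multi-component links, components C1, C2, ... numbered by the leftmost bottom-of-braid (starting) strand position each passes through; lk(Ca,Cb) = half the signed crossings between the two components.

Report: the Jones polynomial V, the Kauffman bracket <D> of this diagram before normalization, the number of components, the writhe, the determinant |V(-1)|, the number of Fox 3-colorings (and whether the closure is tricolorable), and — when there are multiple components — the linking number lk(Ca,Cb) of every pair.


Jones polynomial: V(x) = -x^-4 + x^-3 + x^-1
<D> = -A^-11 - A^-3 + A; writhe -5
components 1, writhe -5 (5 crossings)
3-colorings: 9 of 3^5, det 3 — tricolorable
note: w = -5 (over 5 crossings) is diagram-only; (-A^3)^(5) removes it from V


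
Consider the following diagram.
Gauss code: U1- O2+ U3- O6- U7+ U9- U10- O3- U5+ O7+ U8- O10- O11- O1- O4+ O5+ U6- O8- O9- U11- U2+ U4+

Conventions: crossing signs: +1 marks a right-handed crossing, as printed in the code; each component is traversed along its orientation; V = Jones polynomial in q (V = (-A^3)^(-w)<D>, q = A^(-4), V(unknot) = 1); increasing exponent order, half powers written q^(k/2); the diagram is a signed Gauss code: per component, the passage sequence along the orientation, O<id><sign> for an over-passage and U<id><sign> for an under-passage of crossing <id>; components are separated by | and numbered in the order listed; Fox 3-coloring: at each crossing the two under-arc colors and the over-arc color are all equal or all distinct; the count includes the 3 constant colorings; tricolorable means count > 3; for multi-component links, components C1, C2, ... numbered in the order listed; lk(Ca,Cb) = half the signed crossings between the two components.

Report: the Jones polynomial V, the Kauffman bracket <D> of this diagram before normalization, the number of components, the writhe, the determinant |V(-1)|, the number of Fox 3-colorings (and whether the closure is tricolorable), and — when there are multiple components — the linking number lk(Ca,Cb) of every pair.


V = -q^-6 + q^-5 - q^-4 + 2q^-3 - q^-2 + q^-1
<D> = -A^-5 + A^-1 - 2A^3 + A^7 - A^11 + A^15 (w = -3)
1 component over 11 crossings, w = -3
3 Fox colorings among 3^11, |V(-1)| = 7: not tricolorable
why: w = -3 shifts under R1 moves; the (-A^3)^(3) factor cancels that in V


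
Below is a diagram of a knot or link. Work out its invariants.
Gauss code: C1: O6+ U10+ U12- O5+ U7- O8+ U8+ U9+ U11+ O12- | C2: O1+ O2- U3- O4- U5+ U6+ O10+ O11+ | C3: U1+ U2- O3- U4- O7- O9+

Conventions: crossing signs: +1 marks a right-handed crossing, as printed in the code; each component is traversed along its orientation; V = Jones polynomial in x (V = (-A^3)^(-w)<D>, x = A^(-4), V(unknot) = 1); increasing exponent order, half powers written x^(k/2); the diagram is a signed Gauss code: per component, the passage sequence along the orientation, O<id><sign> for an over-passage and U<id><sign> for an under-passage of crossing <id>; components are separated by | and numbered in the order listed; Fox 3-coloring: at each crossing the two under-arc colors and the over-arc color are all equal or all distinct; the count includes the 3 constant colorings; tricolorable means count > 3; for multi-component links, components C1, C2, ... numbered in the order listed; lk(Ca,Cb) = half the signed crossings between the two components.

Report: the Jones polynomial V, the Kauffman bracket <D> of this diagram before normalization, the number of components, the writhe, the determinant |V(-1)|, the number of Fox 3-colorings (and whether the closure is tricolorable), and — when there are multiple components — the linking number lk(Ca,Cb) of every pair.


V(x) = x^-2 - x^-1 + 2 - x + 2x^2 + x^4
bracket: A^-10 + 2A^-2 - A^2 + 2A^6 - A^10 + A^14, w = +2
3 components, writhe +2, over 12 crossings
lk(C1,C2) = +2
linking number lk(C1,C3) = 0
lk(C2,C3): -1
det 8, colorings 3 of 3^12 — not tricolorable
observation: span 6 respects span(V) <= c + mu - 1 = 14 for this 3-component diagram


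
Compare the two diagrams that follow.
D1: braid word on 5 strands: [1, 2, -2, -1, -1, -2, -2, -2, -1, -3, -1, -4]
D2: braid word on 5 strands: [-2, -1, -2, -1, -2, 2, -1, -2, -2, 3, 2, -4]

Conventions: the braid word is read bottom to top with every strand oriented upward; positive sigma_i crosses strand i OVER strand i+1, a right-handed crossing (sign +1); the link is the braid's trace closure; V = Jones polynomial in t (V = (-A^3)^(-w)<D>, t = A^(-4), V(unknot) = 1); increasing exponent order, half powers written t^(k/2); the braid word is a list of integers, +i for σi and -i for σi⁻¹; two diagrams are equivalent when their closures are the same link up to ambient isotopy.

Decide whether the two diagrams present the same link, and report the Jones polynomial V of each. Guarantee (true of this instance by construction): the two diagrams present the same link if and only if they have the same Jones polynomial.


same link: no
V(D1) = t^-8 - 2t^-7 + t^-6 - 2t^-5 + 2t^-4 + t^-2  [12 crossings, <D> = A^-16 + 2A^-8 - 2A^-4 + 1 - 2A^4 + A^8, w = -8]
V(D2) = -t^-7 + t^-6 - t^-5 + t^-4 + t^-2  [12 crossings, <D> = A^-10 + A^-2 - A^2 + A^6 - A^10, w = -6]
insight: 2 classes among 2 diagrams; unequal V(t) rules out equality


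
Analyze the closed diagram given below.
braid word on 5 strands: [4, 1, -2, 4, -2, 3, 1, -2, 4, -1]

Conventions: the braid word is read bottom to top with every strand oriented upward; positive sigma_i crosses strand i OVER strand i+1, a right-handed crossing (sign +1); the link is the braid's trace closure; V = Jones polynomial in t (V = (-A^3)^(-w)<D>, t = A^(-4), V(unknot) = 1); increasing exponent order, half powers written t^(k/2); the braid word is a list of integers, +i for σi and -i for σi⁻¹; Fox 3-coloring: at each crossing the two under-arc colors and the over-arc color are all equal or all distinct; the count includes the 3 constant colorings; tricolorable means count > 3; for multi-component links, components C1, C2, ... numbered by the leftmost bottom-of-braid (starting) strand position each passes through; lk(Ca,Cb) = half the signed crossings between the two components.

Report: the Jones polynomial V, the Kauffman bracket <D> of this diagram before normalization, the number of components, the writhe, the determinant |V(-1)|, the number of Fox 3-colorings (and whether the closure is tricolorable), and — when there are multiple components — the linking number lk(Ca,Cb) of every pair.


Jones polynomial: V(t) = -t^-3 + t^-2 - t^-1 + 3 - t + t^2 - t^3
<D> = -A^-6 + A^-2 - A^2 + 3A^6 - A^10 + A^14 - A^18; writhe +2
components 1, writhe +2 (10 crossings)
3-colorings: 27 of 3^10, det 9 — tricolorable
note: the span of V is 6, forcing >= 6 crossings in any diagram


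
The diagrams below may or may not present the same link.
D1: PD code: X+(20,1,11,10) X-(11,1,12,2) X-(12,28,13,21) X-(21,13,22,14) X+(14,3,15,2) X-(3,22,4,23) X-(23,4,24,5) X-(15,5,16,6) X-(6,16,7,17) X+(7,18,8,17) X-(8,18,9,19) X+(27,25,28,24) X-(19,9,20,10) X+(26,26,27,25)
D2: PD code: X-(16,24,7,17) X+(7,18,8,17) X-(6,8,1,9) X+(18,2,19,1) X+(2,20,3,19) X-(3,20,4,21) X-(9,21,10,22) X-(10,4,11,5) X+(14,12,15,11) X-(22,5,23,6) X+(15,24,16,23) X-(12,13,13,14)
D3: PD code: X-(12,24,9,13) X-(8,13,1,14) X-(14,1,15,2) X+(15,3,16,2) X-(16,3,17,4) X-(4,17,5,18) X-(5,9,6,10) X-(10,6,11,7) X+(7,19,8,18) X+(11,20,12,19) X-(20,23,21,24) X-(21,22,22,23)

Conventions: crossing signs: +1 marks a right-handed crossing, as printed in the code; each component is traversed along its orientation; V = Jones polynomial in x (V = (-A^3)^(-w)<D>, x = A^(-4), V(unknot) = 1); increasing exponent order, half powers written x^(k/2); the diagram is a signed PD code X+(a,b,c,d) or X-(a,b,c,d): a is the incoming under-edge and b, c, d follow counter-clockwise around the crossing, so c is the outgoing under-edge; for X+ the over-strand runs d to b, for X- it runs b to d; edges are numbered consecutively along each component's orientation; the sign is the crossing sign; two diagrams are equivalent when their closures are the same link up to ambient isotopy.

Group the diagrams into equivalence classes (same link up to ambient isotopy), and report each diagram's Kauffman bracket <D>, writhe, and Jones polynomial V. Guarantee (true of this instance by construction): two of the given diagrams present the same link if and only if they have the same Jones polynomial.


equivalence classes: {D1} | {D2} | {D3}
D1 (bracket A^-4 - 1 + 4A^4 - 3A^8 + 4A^12 - 3A^16 + 3A^20 - A^24; 14 crossings at w = -4): V = -x^-9 + 3x^-8 - 3x^-7 + 4x^-6 - 3x^-5 + 4x^-4 - x^-3 + x^-2
V(D2) = x^-3 + x^-2 + x^-1 + 1  (w -2, c 12, <D> = A^-6 + A^-2 + A^2 + A^6)
V(D3) = x^-5 + 2x^-3 + x^-1  (w -6, c 12, <D> = A^-14 + 2A^-6 + A^2)
observation: comparing 3 Jones polynomials yields 3 groups


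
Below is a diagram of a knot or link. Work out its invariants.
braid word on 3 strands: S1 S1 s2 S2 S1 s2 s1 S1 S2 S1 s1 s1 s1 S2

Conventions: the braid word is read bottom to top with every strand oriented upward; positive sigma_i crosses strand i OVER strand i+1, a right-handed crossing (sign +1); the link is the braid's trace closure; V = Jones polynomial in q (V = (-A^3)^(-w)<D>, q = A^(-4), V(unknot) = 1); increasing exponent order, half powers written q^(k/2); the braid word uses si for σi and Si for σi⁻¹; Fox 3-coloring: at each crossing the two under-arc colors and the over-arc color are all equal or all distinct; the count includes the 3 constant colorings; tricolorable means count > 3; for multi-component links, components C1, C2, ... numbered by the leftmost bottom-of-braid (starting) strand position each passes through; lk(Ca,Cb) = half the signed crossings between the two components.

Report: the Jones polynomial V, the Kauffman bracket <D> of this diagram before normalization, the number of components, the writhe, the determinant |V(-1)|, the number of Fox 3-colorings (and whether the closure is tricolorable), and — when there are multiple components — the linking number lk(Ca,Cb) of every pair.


V(q) = 1
bracket: A^-6, w = -2
1 component, writhe -2, over 14 crossings
det 1, colorings 3 of 3^14 — not tricolorable
observation: w = -2 shifts under R1 moves; the (-A^3)^(2) factor cancels that in V


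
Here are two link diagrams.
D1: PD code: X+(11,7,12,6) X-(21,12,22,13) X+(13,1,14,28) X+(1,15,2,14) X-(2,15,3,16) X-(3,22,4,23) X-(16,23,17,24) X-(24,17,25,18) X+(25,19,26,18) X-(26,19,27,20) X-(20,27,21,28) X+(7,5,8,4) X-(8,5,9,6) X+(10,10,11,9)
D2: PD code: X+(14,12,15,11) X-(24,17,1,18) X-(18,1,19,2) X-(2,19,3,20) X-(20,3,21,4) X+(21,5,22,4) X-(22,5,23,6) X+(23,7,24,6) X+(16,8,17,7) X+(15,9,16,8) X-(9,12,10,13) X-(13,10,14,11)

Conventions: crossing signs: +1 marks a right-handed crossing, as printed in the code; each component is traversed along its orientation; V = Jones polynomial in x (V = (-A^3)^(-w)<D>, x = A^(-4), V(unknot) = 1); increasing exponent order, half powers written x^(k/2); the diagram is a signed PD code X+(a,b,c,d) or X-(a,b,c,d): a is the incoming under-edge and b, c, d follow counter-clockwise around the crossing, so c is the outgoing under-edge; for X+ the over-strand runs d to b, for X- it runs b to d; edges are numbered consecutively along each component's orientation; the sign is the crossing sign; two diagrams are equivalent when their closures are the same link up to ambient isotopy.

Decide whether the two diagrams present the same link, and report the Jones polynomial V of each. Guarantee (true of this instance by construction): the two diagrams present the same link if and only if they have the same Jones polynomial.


equivalent: no
D1 (bracket A^-2 - A^2 + 2A^6 - A^10 + A^14 - A^18; 14 crossings at w = -2): V = -x^-6 + x^-5 - x^-4 + 2x^-3 - x^-2 + x^-1
D2 (bracket A^-2 + A^6 - A^10; 12 crossings at w = -2): V = -x^-4 + x^-3 + x^-1
key observation: 2 classes among 2 diagrams; unequal V(x) rules out equality


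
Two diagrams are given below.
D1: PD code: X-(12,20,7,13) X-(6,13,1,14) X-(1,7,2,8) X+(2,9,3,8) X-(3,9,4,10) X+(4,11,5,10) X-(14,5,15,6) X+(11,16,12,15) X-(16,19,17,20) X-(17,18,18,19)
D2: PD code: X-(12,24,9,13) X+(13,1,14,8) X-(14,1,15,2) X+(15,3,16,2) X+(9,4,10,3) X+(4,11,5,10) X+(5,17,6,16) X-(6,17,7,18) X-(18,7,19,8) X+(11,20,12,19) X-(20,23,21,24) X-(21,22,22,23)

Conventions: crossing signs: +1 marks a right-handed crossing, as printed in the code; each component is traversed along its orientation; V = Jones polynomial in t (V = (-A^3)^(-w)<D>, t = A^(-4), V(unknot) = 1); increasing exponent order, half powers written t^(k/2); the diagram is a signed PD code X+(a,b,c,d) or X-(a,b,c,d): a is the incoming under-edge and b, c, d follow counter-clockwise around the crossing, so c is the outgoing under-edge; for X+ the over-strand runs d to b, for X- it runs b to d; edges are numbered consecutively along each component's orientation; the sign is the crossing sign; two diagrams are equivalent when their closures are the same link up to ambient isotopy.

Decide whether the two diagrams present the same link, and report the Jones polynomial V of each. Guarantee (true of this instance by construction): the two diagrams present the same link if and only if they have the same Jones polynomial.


same link: no
V(D1) = t^-3 + t^-2 + t^-1 + 1  [10 crossings, <D> = A^-12 + A^-8 + A^-4 + 1, w = -4]
D2 (bracket A^-12 + A^-8 + A^-4 + 1; 12 crossings at w = 0): V = 1 + t + t^2 + t^3
note: V(t) takes 2 values over 2 diagrams, fixing the grouping


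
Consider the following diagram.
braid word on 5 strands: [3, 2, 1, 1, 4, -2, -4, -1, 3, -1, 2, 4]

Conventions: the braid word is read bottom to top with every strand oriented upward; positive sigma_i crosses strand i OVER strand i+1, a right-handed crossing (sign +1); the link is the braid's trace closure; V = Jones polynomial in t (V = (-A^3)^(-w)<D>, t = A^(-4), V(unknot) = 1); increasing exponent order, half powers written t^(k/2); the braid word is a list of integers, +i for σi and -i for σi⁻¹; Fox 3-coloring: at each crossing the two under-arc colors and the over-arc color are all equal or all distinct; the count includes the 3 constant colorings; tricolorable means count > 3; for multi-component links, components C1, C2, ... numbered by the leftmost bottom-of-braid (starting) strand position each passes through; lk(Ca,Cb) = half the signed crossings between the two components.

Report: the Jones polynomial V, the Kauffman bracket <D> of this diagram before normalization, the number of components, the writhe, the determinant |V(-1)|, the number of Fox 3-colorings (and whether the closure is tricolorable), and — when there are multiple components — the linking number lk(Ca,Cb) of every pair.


Jones polynomial: V(t) = t^-1 - 1 + 3t - t^2 + 3t^3 - 2t^4 + t^5
<D> = A^-8 - 2A^-4 + 3 - A^4 + 3A^8 - A^12 + A^16; writhe +4
components 3, writhe +4 (12 crossings)
linking number lk(C1,C2) = -1
lk(C1,C3): +1
lk(C2,C3) = +1
3-colorings: 9 of 3^12, det 12 — tricolorable
note: span 6 respects span(V) <= c + mu - 1 = 14 for this 3-component diagram


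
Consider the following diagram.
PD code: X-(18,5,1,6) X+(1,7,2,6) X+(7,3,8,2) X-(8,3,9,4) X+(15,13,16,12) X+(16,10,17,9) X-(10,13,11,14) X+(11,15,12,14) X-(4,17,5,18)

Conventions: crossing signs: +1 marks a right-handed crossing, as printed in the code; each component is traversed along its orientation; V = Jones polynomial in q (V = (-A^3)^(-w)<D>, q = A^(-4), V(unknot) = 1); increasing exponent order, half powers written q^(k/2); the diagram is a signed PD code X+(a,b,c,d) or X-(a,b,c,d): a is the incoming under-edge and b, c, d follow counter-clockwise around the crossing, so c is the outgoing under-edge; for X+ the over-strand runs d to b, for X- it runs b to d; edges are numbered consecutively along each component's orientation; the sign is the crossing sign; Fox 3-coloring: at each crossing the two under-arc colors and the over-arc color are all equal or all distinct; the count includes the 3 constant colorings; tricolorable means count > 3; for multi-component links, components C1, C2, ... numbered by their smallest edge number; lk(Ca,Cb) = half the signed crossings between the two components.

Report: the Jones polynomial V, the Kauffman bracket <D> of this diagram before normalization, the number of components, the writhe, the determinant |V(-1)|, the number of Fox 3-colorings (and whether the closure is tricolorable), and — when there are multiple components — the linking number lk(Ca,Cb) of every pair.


V = 1
<D> = -A^3 (w = +1)
1 component over 9 crossings, w = +1
3 Fox colorings among 3^9, |V(-1)| = 1: not tricolorable
why: |V(-1)| = 1: so not tricolorable, since 3 does not divide 1


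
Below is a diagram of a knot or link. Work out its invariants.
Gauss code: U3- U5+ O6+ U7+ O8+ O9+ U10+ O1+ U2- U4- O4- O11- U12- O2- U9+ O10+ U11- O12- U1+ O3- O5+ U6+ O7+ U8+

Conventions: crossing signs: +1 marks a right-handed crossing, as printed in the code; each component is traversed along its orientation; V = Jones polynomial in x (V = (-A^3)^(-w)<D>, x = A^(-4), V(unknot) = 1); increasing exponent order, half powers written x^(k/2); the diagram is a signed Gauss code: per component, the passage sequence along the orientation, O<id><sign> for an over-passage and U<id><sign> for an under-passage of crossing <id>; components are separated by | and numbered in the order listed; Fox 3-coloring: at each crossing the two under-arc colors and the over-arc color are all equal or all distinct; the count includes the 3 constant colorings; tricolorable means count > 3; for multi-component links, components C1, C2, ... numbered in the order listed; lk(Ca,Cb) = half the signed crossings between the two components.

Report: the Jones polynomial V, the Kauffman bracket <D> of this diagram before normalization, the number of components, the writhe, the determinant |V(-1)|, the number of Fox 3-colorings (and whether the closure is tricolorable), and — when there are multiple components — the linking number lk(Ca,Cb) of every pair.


V(x) = -x^-2 + 2x^-1 - 3 + 6x - 6x^2 + 7x^3 - 6x^4 + 4x^5 - 3x^6 + x^7
bracket: A^-22 - 3A^-18 + 4A^-14 - 6A^-10 + 7A^-6 - 6A^-2 + 6A^2 - 3A^6 + 2A^10 - A^14, w = +2
1 component, writhe +2, over 12 crossings
det 39, colorings 9 of 3^12 — tricolorable
observation: w = +2 (over 12 crossings) is diagram-only; (-A^3)^(-2) removes it from V


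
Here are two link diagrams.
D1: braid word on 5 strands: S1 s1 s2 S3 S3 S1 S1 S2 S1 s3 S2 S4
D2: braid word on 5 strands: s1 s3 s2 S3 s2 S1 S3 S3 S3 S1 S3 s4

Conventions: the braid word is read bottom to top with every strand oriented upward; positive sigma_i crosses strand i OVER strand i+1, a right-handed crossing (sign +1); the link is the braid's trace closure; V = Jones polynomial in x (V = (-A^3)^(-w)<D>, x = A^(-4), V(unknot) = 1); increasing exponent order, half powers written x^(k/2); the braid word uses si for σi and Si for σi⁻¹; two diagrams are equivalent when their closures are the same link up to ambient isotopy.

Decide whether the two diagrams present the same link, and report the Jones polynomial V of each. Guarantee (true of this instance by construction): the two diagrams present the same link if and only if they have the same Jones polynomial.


equivalent: no
V(D1) = -x^-4 + x^-3 + x^-1  (w -6, c 12, <D> = A^-14 + A^-6 - A^-2)
V(D2) = x^-5 - 2x^-4 + 2x^-3 - 2x^-2 + 2x^-1 - 1 + x  [12 crossings, <D> = A^-10 - A^-6 + 2A^-2 - 2A^2 + 2A^6 - 2A^10 + A^14, w = -2]
key observation: 2 classes among 2 diagrams; unequal V(x) rules out equality


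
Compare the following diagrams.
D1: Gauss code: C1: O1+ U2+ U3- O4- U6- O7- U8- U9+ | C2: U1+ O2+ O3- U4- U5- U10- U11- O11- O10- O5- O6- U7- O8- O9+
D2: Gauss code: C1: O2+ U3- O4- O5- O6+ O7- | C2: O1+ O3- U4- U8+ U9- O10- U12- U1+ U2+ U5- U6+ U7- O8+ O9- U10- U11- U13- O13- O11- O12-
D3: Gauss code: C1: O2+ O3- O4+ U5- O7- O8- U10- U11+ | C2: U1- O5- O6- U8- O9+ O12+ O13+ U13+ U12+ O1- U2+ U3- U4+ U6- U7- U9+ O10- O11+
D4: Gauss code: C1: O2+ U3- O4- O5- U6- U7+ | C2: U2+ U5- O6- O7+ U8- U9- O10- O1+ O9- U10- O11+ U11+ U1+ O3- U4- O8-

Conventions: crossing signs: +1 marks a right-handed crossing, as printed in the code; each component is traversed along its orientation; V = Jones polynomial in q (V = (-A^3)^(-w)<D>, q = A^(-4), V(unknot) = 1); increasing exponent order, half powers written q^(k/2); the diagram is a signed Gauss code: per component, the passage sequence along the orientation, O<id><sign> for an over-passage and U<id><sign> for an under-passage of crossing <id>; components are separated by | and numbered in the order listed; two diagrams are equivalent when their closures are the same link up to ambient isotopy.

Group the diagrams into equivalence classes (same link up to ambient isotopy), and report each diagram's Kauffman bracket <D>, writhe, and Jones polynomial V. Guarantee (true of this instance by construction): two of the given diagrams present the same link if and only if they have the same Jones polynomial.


grouping into links: {D1, D2, D3, D4}
V(D1) = -q^(-5/2) - q^(-1/2)  (w -5, c 11, <D> = A^-13 + A^-5)
V(D2) = -q^(-5/2) - q^(-1/2)  [13 crossings, <D> = A^-13 + A^-5, w = -5]
V(D3) = -q^(-5/2) - q^(-1/2)  [13 crossings, <D> = A^-1 + A^7, w = -1]
D4 (bracket A^-7 + A; 11 crossings at w = -3): V = -q^(-5/2) - q^(-1/2)
key observation: one V(q) for all 4 diagrams — one class (guaranteed)


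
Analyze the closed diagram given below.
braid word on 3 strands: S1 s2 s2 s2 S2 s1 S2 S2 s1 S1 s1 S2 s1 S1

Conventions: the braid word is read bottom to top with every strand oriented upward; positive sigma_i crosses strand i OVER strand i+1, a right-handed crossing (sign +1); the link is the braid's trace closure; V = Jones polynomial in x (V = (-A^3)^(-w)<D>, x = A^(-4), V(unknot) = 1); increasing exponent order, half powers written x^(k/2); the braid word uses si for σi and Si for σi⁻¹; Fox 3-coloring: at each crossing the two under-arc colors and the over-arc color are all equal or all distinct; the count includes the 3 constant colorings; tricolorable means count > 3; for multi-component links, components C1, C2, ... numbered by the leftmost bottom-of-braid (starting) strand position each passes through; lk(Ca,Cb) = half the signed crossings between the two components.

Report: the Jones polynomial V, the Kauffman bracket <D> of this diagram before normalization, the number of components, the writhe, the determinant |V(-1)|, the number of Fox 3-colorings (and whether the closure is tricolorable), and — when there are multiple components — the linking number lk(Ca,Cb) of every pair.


V = -x^-3 + x^-2 - x^-1 + 3 - x + x^2 - x^3
<D> = -A^-12 + A^-8 - A^-4 + 3 - A^4 + A^8 - A^12 (w = 0)
1 component over 14 crossings, w = 0
27 Fox colorings among 3^14, |V(-1)| = 9: tricolorable
why: palindromic: swapping x for 1/x fixes V


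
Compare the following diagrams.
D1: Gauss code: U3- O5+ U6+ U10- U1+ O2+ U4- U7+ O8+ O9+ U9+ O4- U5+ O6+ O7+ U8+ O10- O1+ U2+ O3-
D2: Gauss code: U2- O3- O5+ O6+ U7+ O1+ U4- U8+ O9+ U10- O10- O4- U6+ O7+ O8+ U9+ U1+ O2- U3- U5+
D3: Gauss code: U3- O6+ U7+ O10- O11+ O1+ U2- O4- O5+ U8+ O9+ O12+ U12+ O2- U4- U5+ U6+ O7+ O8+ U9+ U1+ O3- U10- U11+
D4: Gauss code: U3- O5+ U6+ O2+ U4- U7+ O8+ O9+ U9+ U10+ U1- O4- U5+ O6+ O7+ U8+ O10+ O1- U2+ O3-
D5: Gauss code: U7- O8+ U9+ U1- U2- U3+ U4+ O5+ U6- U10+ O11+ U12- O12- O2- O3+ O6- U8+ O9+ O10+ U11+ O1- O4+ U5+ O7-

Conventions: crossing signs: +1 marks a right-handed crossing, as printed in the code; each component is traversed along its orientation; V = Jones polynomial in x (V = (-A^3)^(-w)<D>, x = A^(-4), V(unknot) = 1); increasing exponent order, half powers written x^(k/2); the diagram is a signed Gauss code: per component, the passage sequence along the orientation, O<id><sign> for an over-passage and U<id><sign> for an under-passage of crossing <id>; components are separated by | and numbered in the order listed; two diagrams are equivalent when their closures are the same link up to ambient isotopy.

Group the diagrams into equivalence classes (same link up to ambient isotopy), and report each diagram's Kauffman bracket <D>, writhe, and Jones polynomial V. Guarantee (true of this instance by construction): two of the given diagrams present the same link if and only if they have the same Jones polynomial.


grouping into links: {D1, D2, D3, D4, D5}
V(D1) = x - x^2 + 2x^3 - x^4 + x^5 - x^6  (w +4, c 10, <D> = -A^-12 + A^-8 - A^-4 + 2 - A^4 + A^8)
D2 (bracket -A^-18 + A^-14 - A^-10 + 2A^-6 - A^-2 + A^2; 10 crossings at w = +2): V = x - x^2 + 2x^3 - x^4 + x^5 - x^6
D3 (bracket -A^-12 + A^-8 - A^-4 + 2 - A^4 + A^8; 12 crossings at w = +4): V = x - x^2 + 2x^3 - x^4 + x^5 - x^6
V(D4) = x - x^2 + 2x^3 - x^4 + x^5 - x^6  [10 crossings, <D> = -A^-12 + A^-8 - A^-4 + 2 - A^4 + A^8, w = +4]
V(D5) = x - x^2 + 2x^3 - x^4 + x^5 - x^6  (w +2, c 12, <D> = -A^-18 + A^-14 - A^-10 + 2A^-6 - A^-2 + A^2)
why: all 5 diagrams share one V(x), hence one class
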